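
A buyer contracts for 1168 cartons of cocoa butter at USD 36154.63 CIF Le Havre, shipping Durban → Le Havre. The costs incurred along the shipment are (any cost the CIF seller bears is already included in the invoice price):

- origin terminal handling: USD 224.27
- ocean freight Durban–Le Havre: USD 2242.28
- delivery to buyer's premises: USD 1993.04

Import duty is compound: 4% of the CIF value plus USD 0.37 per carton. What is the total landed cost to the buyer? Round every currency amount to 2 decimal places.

CIF: the seller pays costs through ocean freight and marine insurance to the destination port.
Already in the invoice (seller's account under CIF): origin terminal, freight — exclude.
The CIF price already equals the CIF value: 36154.63
Ad valorem component: 36154.63 × 4% = 1446.19
Specific component: 1168 × 0.37 = 432.16
Import duty = 1446.19 + 432.16 = 1878.35
Buyer bears: delivery 1993.04 + duty 1878.35 = 3871.39
Landed cost = invoice 36154.63 + 3871.39 = 40026.02

Total landed cost: USD 40026.02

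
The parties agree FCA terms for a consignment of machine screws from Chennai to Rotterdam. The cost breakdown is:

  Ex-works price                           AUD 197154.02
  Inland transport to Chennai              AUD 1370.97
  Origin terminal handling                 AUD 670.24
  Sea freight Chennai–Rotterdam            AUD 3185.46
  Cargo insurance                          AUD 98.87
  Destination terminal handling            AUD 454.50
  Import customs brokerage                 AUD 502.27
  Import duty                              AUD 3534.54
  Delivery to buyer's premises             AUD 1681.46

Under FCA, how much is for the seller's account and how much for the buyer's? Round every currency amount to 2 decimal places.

FCA: the seller delivers export-cleared goods to the carrier; the buyer bears costs from that point.
Seller's account: goods 197154.02 + inland to port 1370.97 = 198524.99
Buyer's account: origin terminal 670.24 + freight 3185.46 + insurance 98.87 + destination terminal 454.50 + brokerage 502.27 + duty 3534.54 + delivery 1681.46 = 10127.34

Seller: AUD 198524.99; buyer: AUD 10127.34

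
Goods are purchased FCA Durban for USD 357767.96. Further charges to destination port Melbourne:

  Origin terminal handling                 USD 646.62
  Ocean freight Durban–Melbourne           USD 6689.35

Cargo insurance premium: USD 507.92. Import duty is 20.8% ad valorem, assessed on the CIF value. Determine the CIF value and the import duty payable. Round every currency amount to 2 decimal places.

CIF = FCA price + pre-shipment costs + freight + insurance
CIF = 357767.96 + 646.62 + 6689.35 + 507.92 = 365611.85
Import duty = 365611.85 × 20.8% = 76047.26

CIF value: USD 365611.85; import duty: USD 76047.26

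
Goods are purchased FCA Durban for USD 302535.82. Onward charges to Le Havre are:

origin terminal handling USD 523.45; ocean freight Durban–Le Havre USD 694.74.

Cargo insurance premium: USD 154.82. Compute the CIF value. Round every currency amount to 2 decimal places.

CIF value: USD 303908.83

CIF = FCA price + pre-shipment costs + freight + insurance
CIF = 302535.82 + 523.45 + 694.74 + 154.82 = 303908.83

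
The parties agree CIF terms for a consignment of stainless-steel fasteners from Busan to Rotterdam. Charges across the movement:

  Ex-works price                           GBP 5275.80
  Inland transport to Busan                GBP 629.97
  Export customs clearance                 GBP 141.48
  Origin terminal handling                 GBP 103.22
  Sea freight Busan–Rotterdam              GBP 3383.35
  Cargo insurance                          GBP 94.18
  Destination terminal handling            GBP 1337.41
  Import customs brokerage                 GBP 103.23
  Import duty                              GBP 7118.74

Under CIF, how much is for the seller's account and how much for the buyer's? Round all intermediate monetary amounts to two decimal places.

Seller: GBP 9628.00; buyer: GBP 8559.38

CIF: the seller pays costs through ocean freight and marine insurance to the destination port.
Seller's account: goods 5275.80 + inland to port 629.97 + export clearance 141.48 + origin terminal 103.22 + freight 3383.35 + insurance 94.18 = 9628.00
Buyer's account: destination terminal 1337.41 + brokerage 103.23 + duty 7118.74 = 8559.38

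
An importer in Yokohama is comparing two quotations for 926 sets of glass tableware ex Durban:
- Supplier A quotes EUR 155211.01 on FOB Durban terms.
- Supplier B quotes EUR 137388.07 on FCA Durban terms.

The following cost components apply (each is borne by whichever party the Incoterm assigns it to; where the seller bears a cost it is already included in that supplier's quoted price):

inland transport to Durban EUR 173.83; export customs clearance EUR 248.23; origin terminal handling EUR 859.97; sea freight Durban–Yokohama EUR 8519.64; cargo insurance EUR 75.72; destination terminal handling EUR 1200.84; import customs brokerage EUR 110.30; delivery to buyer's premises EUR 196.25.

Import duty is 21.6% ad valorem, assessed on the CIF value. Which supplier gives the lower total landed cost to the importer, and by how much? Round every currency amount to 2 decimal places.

Supplier B is cheaper by EUR 20626.98

Supplier A (FOB):
CIF value = FOB price + freight + insurance = 155211.01 + 8519.64 + 75.72 = 163806.37
Import duty = 163806.37 × 21.6% = 35382.18
Buyer bears (A): 8519.64 + 75.72 + 1200.84 + 110.30 + 196.25 = 10102.75
Landed cost (A) = invoice 155211.01 + 10102.75 + duty 35382.18 = 200695.94
Supplier B (FCA):
CIF value = FCA price + origin terminal + freight + insurance = 137388.07 + 859.97 + 8519.64 + 75.72 = 146843.40
Import duty = 146843.40 × 21.6% = 31718.17
Buyer bears (B): 859.97 + 8519.64 + 75.72 + 1200.84 + 110.30 + 196.25 = 10962.72
Landed cost (B) = invoice 137388.07 + 10962.72 + duty 31718.17 = 180068.96
Difference = |200695.94 − 180068.96| = 20626.98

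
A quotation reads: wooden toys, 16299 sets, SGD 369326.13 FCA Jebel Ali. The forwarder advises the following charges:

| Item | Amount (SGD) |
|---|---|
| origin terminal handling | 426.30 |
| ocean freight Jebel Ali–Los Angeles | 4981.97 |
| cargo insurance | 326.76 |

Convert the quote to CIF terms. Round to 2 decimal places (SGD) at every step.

From FCA to CIF, the seller additionally bears: origin terminal, freight, insurance.
CIF price = 369326.13 + 426.30 + 4981.97 + 326.76 = 375061.16

CIF price: SGD 375061.16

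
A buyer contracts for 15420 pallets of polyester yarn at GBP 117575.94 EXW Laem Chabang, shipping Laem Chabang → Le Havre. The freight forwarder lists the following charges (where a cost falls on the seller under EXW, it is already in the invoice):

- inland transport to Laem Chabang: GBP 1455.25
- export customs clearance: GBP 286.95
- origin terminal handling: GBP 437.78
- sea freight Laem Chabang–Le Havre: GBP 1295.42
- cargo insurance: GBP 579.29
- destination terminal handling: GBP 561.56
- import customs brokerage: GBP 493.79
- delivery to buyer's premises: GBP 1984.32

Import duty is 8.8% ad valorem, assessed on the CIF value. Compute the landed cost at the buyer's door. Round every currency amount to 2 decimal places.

Total landed cost: GBP 135373.80

EXW: the seller makes goods available at their premises; the buyer bears all onward costs.
CIF value = EXW price + inland to port + export clearance + origin terminal + freight + insurance = 117575.94 + 1455.25 + 286.95 + 437.78 + 1295.42 + 579.29 = 121630.63
Import duty = 121630.63 × 8.8% = 10703.50
Buyer bears: inland to port 1455.25 + export clearance 286.95 + origin terminal 437.78 + freight 1295.42 + insurance 579.29 + destination terminal 561.56 + brokerage 493.79 + delivery 1984.32 + duty 10703.50 = 17797.86
Landed cost = invoice 117575.94 + 17797.86 = 135373.80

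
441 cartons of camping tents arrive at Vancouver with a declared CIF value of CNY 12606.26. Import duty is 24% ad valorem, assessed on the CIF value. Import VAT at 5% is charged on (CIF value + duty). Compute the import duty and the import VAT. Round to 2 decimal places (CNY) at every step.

Import duty = 12606.26 × 24% = 3025.50
VAT base = CIF + duty = 12606.26 + 3025.50 = 15631.76
Import VAT = 15631.76 × 5% = 781.59

Import duty: CNY 3025.50; import VAT: CNY 781.59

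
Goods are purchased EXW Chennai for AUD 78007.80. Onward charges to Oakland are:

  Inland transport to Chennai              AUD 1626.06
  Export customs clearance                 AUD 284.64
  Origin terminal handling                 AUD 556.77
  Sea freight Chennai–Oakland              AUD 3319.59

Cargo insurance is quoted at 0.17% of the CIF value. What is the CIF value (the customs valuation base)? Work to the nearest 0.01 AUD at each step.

CIF value: AUD 83937.55

Let C be the CIF value. C = EXW price + pre-shipment costs + freight + 0.17% × C
C − 0.17% × C = 78007.80 + 1626.06 + 284.64 + 556.77 + 3319.59
0.9983 × C = 83794.86
C = 83794.86 / 0.9983 = 83937.55
Insurance premium = 0.17% × 83937.55 = 142.69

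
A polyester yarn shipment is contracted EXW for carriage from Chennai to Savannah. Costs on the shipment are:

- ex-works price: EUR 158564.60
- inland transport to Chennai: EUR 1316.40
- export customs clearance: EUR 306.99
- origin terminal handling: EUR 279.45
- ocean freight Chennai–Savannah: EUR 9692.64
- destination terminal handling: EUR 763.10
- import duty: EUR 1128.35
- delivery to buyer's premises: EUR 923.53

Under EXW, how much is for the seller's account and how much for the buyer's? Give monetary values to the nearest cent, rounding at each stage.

EXW: the seller makes goods available at their premises; the buyer bears all onward costs.
Seller's account: goods 158564.60 = 158564.60
Buyer's account: inland to port 1316.40 + export clearance 306.99 + origin terminal 279.45 + freight 9692.64 + destination terminal 763.10 + duty 1128.35 + delivery 923.53 = 14410.46

Seller: EUR 158564.60; buyer: EUR 14410.46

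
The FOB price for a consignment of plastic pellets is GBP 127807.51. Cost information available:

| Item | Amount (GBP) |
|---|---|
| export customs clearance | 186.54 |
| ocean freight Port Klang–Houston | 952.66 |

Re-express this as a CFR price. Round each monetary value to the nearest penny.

CFR price: GBP 128760.17

Not relevant to the conversion: export clearance — on the seller under both FOB and CFR; already in the FOB price and stays in the CFR price.
From FOB to CFR, the seller additionally bears: freight.
CFR price = 127807.51 + 952.66 = 128760.17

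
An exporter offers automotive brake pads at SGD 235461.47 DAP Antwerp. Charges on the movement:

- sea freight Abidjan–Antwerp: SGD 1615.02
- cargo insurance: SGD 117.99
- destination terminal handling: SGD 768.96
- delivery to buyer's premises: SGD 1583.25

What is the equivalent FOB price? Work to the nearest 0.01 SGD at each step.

From DAP to FOB, the seller no longer bears: freight, insurance, destination terminal, delivery.
FOB price = 235461.47 − 1615.02 − 117.99 − 768.96 − 1583.25 = 231376.25

FOB price: SGD 231376.25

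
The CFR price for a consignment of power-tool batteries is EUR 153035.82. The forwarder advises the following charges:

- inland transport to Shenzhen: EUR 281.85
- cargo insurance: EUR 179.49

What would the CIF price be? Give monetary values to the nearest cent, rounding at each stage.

Not relevant to the conversion: inland to port — on the seller under both CFR and CIF; already in the CFR price and stays in the CIF price.
From CFR to CIF, the seller additionally bears: insurance.
CIF price = 153035.82 + 179.49 = 153215.31

CIF price: EUR 153215.31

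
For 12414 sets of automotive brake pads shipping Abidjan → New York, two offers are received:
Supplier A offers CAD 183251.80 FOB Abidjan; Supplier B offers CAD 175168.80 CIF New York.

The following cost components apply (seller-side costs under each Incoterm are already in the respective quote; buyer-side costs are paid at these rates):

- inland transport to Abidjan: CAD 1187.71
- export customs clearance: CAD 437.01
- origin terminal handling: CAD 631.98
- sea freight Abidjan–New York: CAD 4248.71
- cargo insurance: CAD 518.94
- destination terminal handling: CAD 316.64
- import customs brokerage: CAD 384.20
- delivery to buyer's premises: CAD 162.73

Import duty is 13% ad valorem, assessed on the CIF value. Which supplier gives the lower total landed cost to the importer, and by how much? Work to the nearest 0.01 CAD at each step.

Supplier B is cheaper by CAD 14521.24

Supplier A (FOB):
CIF value = FOB price + freight + insurance = 183251.80 + 4248.71 + 518.94 = 188019.45
Import duty = 188019.45 × 13% = 24442.53
Buyer bears (A): 4248.71 + 518.94 + 316.64 + 384.20 + 162.73 = 5631.22
Landed cost (A) = invoice 183251.80 + 5631.22 + duty 24442.53 = 213325.55
Supplier B (CIF):
The CIF price already equals the CIF value: 175168.80
Import duty = 175168.80 × 13% = 22771.94
Buyer bears (B): 316.64 + 384.20 + 162.73 = 863.57
Landed cost (B) = invoice 175168.80 + 863.57 + duty 22771.94 = 198804.31
Difference = |213325.55 − 198804.31| = 14521.24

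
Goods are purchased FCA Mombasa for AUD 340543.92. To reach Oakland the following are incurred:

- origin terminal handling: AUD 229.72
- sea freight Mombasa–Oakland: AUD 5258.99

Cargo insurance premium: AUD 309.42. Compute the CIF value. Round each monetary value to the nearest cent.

CIF = FCA price + pre-shipment costs + freight + insurance
CIF = 340543.92 + 229.72 + 5258.99 + 309.42 = 346342.05

CIF value: AUD 346342.05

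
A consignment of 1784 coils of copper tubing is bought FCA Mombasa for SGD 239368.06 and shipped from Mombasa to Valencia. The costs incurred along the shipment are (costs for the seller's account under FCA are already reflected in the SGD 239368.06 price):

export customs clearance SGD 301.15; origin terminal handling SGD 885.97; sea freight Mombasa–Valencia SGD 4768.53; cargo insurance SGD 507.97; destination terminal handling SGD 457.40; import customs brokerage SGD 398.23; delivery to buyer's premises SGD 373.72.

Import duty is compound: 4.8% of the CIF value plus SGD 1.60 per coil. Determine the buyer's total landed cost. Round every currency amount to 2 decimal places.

FCA: the seller delivers export-cleared goods to the carrier; the buyer bears costs from that point.
Already in the invoice (seller's account under FCA): export clearance — exclude.
CIF value = FCA price + origin terminal + freight + insurance = 239368.06 + 885.97 + 4768.53 + 507.97 = 245530.53
Ad valorem component: 245530.53 × 4.8% = 11785.47
Specific component: 1784 × 1.60 = 2854.40
Import duty = 11785.47 + 2854.40 = 14639.87
Buyer bears: origin terminal 885.97 + freight 4768.53 + insurance 507.97 + destination terminal 457.40 + brokerage 398.23 + delivery 373.72 + duty 14639.87 = 22031.69
Landed cost = invoice 239368.06 + 22031.69 = 261399.75

Total landed cost: SGD 261399.75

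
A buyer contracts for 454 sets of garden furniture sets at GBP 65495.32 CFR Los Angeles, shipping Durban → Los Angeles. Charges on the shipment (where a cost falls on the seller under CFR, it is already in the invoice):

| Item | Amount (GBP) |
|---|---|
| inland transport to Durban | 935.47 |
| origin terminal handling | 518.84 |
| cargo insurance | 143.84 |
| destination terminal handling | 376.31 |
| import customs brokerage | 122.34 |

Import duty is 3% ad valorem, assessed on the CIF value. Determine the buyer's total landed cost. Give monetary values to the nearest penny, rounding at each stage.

CFR: the seller pays costs through ocean freight to the destination port, but not insurance.
Already in the invoice (seller's account under CFR): inland to port, origin terminal — exclude.
CIF value = CFR price + insurance = 65495.32 + 143.84 = 65639.16
Import duty = 65639.16 × 3% = 1969.17
Buyer bears: insurance 143.84 + destination terminal 376.31 + brokerage 122.34 + duty 1969.17 = 2611.66
Landed cost = invoice 65495.32 + 2611.66 = 68106.98

Total landed cost: GBP 68106.98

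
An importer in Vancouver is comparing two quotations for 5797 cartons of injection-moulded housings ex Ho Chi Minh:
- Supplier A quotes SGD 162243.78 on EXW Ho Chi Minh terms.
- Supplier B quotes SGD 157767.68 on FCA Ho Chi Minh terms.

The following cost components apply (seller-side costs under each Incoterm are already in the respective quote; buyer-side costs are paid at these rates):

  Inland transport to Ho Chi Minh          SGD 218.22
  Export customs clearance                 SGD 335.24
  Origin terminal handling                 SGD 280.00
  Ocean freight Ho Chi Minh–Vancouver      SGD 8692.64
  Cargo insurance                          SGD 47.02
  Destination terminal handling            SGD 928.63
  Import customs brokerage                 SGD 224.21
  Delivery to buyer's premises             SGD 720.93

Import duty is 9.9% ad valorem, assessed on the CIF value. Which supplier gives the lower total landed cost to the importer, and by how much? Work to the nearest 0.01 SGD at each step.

Supplier A (EXW):
CIF value = EXW price + inland to port + export clearance + origin terminal + freight + insurance = 162243.78 + 218.22 + 335.24 + 280.00 + 8692.64 + 47.02 = 171816.90
Import duty = 171816.90 × 9.9% = 17009.87
Buyer bears (A): 218.22 + 335.24 + 280.00 + 8692.64 + 47.02 + 928.63 + 224.21 + 720.93 = 11446.89
Landed cost (A) = invoice 162243.78 + 11446.89 + duty 17009.87 = 190700.54
Supplier B (FCA):
CIF value = FCA price + origin terminal + freight + insurance = 157767.68 + 280.00 + 8692.64 + 47.02 = 166787.34
Import duty = 166787.34 × 9.9% = 16511.95
Buyer bears (B): 280.00 + 8692.64 + 47.02 + 928.63 + 224.21 + 720.93 = 10893.43
Landed cost (B) = invoice 157767.68 + 10893.43 + duty 16511.95 = 185173.06
Difference = |190700.54 − 185173.06| = 5527.48

Supplier B is cheaper by SGD 5527.48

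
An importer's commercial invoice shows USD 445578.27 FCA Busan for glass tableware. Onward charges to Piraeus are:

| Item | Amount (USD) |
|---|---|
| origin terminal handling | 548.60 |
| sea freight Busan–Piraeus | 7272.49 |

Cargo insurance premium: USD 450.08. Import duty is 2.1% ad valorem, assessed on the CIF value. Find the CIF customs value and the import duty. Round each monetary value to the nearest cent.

CIF = FCA price + pre-shipment costs + freight + insurance
CIF = 445578.27 + 548.60 + 7272.49 + 450.08 = 453849.44
Import duty = 453849.44 × 2.1% = 9530.84

CIF value: USD 453849.44; import duty: USD 9530.84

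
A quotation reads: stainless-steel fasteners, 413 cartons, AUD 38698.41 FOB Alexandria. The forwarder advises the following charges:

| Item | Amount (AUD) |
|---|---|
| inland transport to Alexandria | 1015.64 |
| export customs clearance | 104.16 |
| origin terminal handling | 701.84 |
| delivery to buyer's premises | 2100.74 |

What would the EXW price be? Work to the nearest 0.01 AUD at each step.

Not relevant to the conversion: delivery — on the buyer under both terms; not part of either seller's price.
From FOB to EXW, the seller no longer bears: inland to port, export clearance, origin terminal.
EXW price = 38698.41 − 1015.64 − 104.16 − 701.84 = 36876.77

EXW price: AUD 36876.77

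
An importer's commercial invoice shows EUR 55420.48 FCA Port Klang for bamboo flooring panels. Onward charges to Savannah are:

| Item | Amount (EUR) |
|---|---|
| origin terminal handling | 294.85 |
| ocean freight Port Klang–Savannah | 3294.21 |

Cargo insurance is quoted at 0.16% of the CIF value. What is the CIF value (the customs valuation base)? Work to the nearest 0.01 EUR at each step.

CIF value: EUR 59104.11

Let C be the CIF value. C = FCA price + pre-shipment costs + freight + 0.16% × C
C − 0.16% × C = 55420.48 + 294.85 + 3294.21
0.9984 × C = 59009.54
C = 59009.54 / 0.9984 = 59104.11
Insurance premium = 0.16% × 59104.11 = 94.57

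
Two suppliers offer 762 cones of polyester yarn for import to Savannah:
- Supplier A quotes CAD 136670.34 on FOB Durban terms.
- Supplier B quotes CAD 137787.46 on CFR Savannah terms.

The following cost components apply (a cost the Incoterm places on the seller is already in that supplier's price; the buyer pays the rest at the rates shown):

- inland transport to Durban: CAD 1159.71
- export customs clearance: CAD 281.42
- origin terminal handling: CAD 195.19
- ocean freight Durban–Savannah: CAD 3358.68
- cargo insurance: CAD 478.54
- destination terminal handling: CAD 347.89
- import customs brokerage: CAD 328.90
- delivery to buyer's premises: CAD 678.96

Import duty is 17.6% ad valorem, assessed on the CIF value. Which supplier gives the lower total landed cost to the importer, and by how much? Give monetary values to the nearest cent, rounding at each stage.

Supplier B is cheaper by CAD 2636.07

Supplier A (FOB):
CIF value = FOB price + freight + insurance = 136670.34 + 3358.68 + 478.54 = 140507.56
Import duty = 140507.56 × 17.6% = 24729.33
Buyer bears (A): 3358.68 + 478.54 + 347.89 + 328.90 + 678.96 = 5192.97
Landed cost (A) = invoice 136670.34 + 5192.97 + duty 24729.33 = 166592.64
Supplier B (CFR):
CIF value = CFR price + insurance = 137787.46 + 478.54 = 138266.00
Import duty = 138266.00 × 17.6% = 24334.82
Buyer bears (B): 478.54 + 347.89 + 328.90 + 678.96 = 1834.29
Landed cost (B) = invoice 137787.46 + 1834.29 + duty 24334.82 = 163956.57
Difference = |166592.64 − 163956.57| = 2636.07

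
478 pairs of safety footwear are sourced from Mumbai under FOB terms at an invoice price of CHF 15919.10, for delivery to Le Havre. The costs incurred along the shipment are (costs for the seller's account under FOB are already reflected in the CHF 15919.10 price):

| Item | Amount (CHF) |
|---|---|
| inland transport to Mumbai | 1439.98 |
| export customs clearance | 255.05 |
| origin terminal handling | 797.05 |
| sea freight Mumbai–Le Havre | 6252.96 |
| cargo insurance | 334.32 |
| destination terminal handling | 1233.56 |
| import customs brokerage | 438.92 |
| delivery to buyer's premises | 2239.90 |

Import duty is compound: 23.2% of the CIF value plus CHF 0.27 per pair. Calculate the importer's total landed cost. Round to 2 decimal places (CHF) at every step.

Total landed cost: CHF 31769.30

FOB: the seller bears costs until goods are on board at the origin port; the buyer bears freight, insurance and all costs thereafter.
Already in the invoice (seller's account under FOB): inland to port, export clearance, origin terminal — exclude.
CIF value = FOB price + freight + insurance = 15919.10 + 6252.96 + 334.32 = 22506.38
Ad valorem component: 22506.38 × 23.2% = 5221.48
Specific component: 478 × 0.27 = 129.06
Import duty = 5221.48 + 129.06 = 5350.54
Buyer bears: freight 6252.96 + insurance 334.32 + destination terminal 1233.56 + brokerage 438.92 + delivery 2239.90 + duty 5350.54 = 15850.20
Landed cost = invoice 15919.10 + 15850.20 = 31769.30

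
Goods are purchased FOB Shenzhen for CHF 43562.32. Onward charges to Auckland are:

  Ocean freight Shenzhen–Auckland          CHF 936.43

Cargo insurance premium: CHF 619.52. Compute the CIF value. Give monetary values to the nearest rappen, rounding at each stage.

CIF = FOB price + freight + insurance
CIF = 43562.32 + 936.43 + 619.52 = 45118.27

CIF value: CHF 45118.27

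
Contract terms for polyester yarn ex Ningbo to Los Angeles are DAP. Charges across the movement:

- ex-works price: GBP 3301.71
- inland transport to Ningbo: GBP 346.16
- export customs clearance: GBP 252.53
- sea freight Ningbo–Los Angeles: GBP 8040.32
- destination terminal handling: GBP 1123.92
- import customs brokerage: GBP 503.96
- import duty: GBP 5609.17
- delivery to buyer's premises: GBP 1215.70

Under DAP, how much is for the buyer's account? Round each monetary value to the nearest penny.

Buyer's account: GBP 6113.13

DAP: the seller bears all costs to the named destination except import duty and clearance.
Seller's account: goods 3301.71 + inland to port 346.16 + export clearance 252.53 + freight 8040.32 + destination terminal 1123.92 + delivery 1215.70 = 14280.34
Buyer's account: brokerage 503.96 + duty 5609.17 = 6113.13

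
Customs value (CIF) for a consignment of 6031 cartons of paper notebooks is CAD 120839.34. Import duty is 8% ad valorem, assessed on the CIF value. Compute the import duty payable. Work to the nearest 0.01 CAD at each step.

Import duty: CAD 9667.15

Import duty = 120839.34 × 8% = 9667.15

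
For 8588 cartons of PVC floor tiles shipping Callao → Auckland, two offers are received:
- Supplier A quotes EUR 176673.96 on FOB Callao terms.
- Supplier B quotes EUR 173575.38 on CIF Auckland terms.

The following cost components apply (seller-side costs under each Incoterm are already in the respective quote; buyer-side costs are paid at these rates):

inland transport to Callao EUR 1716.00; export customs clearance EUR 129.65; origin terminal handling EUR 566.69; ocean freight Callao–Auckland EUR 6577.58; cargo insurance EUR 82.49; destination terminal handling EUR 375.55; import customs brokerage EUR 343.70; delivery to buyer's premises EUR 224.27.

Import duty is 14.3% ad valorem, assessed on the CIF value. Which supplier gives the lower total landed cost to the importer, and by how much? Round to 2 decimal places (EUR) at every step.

Supplier B is cheaper by EUR 11154.14

Supplier A (FOB):
CIF value = FOB price + freight + insurance = 176673.96 + 6577.58 + 82.49 = 183334.03
Import duty = 183334.03 × 14.3% = 26216.77
Buyer bears (A): 6577.58 + 82.49 + 375.55 + 343.70 + 224.27 = 7603.59
Landed cost (A) = invoice 176673.96 + 7603.59 + duty 26216.77 = 210494.32
Supplier B (CIF):
The CIF price already equals the CIF value: 173575.38
Import duty = 173575.38 × 14.3% = 24821.28
Buyer bears (B): 375.55 + 343.70 + 224.27 = 943.52
Landed cost (B) = invoice 173575.38 + 943.52 + duty 24821.28 = 199340.18
Difference = |210494.32 − 199340.18| = 11154.14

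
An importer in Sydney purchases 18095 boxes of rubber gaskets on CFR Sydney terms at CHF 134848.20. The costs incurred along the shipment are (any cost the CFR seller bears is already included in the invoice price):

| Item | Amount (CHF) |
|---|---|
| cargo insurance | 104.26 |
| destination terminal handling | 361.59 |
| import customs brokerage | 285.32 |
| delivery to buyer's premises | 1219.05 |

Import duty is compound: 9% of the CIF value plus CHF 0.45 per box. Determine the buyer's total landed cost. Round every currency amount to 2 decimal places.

Total landed cost: CHF 157106.89

CFR: the seller pays costs through ocean freight to the destination port, but not insurance.
CIF value = CFR price + insurance = 134848.20 + 104.26 = 134952.46
Ad valorem component: 134952.46 × 9% = 12145.72
Specific component: 18095 × 0.45 = 8142.75
Import duty = 12145.72 + 8142.75 = 20288.47
Buyer bears: insurance 104.26 + destination terminal 361.59 + brokerage 285.32 + delivery 1219.05 + duty 20288.47 = 22258.69
Landed cost = invoice 134848.20 + 22258.69 = 157106.89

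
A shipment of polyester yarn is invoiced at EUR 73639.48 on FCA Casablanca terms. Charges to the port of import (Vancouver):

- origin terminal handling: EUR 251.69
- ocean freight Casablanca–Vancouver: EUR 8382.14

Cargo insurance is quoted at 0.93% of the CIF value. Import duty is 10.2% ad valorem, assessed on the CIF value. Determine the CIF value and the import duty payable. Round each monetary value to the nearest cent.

Let C be the CIF value. C = FCA price + pre-shipment costs + freight + 0.93% × C
C − 0.93% × C = 73639.48 + 251.69 + 8382.14
0.9907 × C = 82273.31
C = 82273.31 / 0.9907 = 83045.63
Insurance premium = 0.93% × 83045.63 = 772.32
Import duty = 83045.63 × 10.2% = 8470.65

CIF value: EUR 83045.63; import duty: EUR 8470.65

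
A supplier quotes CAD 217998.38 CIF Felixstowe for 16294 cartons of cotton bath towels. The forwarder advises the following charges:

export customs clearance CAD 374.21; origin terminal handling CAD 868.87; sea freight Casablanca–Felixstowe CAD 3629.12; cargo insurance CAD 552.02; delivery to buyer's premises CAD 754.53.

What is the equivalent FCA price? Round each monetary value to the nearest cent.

Not relevant to the conversion: export clearance — on the seller under both CIF and FCA; already in the CIF price and stays in the FCA price. delivery — on the buyer under both terms; not part of either seller's price.
From CIF to FCA, the seller no longer bears: origin terminal, freight, insurance.
FCA price = 217998.38 − 868.87 − 3629.12 − 552.02 = 212948.37

FCA price: CAD 212948.37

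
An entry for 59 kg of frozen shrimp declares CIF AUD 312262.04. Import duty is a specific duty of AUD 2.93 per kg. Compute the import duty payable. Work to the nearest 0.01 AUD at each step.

Import duty: AUD 172.87

Import duty = 59 × 2.93 = 172.87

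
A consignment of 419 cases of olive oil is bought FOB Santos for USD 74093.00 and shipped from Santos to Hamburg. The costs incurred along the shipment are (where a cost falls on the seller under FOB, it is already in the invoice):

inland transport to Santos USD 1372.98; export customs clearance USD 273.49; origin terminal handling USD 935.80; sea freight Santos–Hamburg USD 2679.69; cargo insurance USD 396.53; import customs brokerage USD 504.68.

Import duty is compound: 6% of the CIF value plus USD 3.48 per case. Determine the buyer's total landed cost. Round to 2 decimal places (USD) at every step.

FOB: the seller bears costs until goods are on board at the origin port; the buyer bears freight, insurance and all costs thereafter.
Already in the invoice (seller's account under FOB): inland to port, export clearance, origin terminal — exclude.
CIF value = FOB price + freight + insurance = 74093.00 + 2679.69 + 396.53 = 77169.22
Ad valorem component: 77169.22 × 6% = 4630.15
Specific component: 419 × 3.48 = 1458.12
Import duty = 4630.15 + 1458.12 = 6088.27
Buyer bears: freight 2679.69 + insurance 396.53 + brokerage 504.68 + duty 6088.27 = 9669.17
Landed cost = invoice 74093.00 + 9669.17 = 83762.17

Total landed cost: USD 83762.17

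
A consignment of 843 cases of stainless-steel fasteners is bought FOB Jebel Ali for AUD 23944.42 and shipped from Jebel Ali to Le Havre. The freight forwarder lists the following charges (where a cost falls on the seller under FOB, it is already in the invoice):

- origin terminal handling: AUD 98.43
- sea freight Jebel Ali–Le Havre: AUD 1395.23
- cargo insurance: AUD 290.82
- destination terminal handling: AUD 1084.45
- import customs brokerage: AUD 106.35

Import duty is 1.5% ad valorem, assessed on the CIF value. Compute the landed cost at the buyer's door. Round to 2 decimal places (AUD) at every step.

Total landed cost: AUD 27205.73

FOB: the seller bears costs until goods are on board at the origin port; the buyer bears freight, insurance and all costs thereafter.
Already in the invoice (seller's account under FOB): origin terminal — exclude.
CIF value = FOB price + freight + insurance = 23944.42 + 1395.23 + 290.82 = 25630.47
Import duty = 25630.47 × 1.5% = 384.46
Buyer bears: freight 1395.23 + insurance 290.82 + destination terminal 1084.45 + brokerage 106.35 + duty 384.46 = 3261.31
Landed cost = invoice 23944.42 + 3261.31 = 27205.73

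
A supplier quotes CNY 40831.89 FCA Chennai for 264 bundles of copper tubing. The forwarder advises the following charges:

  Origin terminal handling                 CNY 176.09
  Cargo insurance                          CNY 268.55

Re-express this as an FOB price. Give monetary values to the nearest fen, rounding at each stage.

FOB price: CNY 41007.98

Not relevant to the conversion: insurance — on the buyer under both terms; not part of either seller's price.
From FCA to FOB, the seller additionally bears: origin terminal.
FOB price = 40831.89 + 176.09 = 41007.98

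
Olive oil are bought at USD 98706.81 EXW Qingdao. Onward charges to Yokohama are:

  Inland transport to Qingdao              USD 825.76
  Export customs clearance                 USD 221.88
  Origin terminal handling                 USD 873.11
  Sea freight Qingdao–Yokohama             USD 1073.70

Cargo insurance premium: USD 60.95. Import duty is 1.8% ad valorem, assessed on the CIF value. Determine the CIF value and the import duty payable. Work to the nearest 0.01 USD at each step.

CIF = EXW price + pre-shipment costs + freight + insurance
CIF = 98706.81 + 825.76 + 221.88 + 873.11 + 1073.70 + 60.95 = 101762.21
Import duty = 101762.21 × 1.8% = 1831.72

CIF value: USD 101762.21; import duty: USD 1831.72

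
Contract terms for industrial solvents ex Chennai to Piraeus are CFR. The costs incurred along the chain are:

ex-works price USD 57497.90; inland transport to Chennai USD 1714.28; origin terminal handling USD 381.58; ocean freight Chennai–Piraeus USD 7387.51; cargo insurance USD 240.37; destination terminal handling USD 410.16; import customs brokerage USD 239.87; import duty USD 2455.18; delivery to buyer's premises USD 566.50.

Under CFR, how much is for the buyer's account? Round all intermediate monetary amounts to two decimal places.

CFR: the seller pays costs through ocean freight to the destination port, but not insurance.
Seller's account: goods 57497.90 + inland to port 1714.28 + origin terminal 381.58 + freight 7387.51 = 66981.27
Buyer's account: insurance 240.37 + destination terminal 410.16 + brokerage 239.87 + duty 2455.18 + delivery 566.50 = 3912.08

Buyer's account: USD 3912.08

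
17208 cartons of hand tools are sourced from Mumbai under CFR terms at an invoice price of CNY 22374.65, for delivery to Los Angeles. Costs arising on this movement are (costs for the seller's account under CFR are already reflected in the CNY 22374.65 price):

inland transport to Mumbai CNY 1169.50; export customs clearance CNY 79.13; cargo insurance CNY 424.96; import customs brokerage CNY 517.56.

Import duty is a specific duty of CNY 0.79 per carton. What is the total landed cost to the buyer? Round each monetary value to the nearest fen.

CFR: the seller pays costs through ocean freight to the destination port, but not insurance.
Already in the invoice (seller's account under CFR): inland to port, export clearance — exclude.
CIF value = CFR price + insurance = 22374.65 + 424.96 = 22799.61
Import duty = 17208 × 0.79 = 13594.32
Buyer bears: insurance 424.96 + brokerage 517.56 + duty 13594.32 = 14536.84
Landed cost = invoice 22374.65 + 14536.84 = 36911.49

Total landed cost: CNY 36911.49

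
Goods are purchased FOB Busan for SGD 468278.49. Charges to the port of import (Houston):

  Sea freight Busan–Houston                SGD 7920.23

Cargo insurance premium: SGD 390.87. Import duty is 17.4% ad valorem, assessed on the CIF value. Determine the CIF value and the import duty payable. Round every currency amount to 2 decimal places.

CIF = FOB price + freight + insurance
CIF = 468278.49 + 7920.23 + 390.87 = 476589.59
Import duty = 476589.59 × 17.4% = 82926.59

CIF value: SGD 476589.59; import duty: SGD 82926.59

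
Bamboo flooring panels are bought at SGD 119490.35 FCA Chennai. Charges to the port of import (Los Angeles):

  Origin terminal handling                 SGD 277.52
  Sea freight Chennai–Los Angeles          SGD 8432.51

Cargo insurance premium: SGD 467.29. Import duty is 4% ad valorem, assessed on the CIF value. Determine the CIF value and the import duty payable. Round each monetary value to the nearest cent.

CIF = FCA price + pre-shipment costs + freight + insurance
CIF = 119490.35 + 277.52 + 8432.51 + 467.29 = 128667.67
Import duty = 128667.67 × 4% = 5146.71

CIF value: SGD 128667.67; import duty: SGD 5146.71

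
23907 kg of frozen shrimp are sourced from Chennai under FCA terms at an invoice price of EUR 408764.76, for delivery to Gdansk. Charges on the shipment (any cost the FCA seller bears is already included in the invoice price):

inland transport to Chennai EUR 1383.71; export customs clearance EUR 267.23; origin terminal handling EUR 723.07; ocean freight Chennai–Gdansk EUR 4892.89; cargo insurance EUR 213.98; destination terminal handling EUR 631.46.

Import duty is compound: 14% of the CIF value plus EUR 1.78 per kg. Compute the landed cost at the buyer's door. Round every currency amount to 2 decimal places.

FCA: the seller delivers export-cleared goods to the carrier; the buyer bears costs from that point.
Already in the invoice (seller's account under FCA): inland to port, export clearance — exclude.
CIF value = FCA price + origin terminal + freight + insurance = 408764.76 + 723.07 + 4892.89 + 213.98 = 414594.70
Ad valorem component: 414594.70 × 14% = 58043.26
Specific component: 23907 × 1.78 = 42554.46
Import duty = 58043.26 + 42554.46 = 100597.72
Buyer bears: origin terminal 723.07 + freight 4892.89 + insurance 213.98 + destination terminal 631.46 + duty 100597.72 = 107059.12
Landed cost = invoice 408764.76 + 107059.12 = 515823.88

Total landed cost: EUR 515823.88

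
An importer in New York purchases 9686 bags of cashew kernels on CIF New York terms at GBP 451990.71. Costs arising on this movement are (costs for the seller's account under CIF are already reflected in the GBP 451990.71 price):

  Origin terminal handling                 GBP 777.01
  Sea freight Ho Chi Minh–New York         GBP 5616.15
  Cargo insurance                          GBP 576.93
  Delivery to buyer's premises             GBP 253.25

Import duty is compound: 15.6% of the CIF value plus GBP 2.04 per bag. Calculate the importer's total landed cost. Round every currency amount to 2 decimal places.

Total landed cost: GBP 542513.95

CIF: the seller pays costs through ocean freight and marine insurance to the destination port.
Already in the invoice (seller's account under CIF): origin terminal, freight, insurance — exclude.
The CIF price already equals the CIF value: 451990.71
Ad valorem component: 451990.71 × 15.6% = 70510.55
Specific component: 9686 × 2.04 = 19759.44
Import duty = 70510.55 + 19759.44 = 90269.99
Buyer bears: delivery 253.25 + duty 90269.99 = 90523.24
Landed cost = invoice 451990.71 + 90523.24 = 542513.95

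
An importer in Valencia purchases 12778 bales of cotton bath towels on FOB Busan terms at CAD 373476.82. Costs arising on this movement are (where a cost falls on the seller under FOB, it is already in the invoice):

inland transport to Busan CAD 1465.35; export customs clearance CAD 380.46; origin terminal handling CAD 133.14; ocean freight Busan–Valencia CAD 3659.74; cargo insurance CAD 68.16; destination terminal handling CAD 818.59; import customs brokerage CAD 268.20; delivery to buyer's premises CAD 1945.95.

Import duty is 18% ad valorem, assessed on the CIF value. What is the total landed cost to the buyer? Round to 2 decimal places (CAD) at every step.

FOB: the seller bears costs until goods are on board at the origin port; the buyer bears freight, insurance and all costs thereafter.
Already in the invoice (seller's account under FOB): inland to port, export clearance, origin terminal — exclude.
CIF value = FOB price + freight + insurance = 373476.82 + 3659.74 + 68.16 = 377204.72
Import duty = 377204.72 × 18% = 67896.85
Buyer bears: freight 3659.74 + insurance 68.16 + destination terminal 818.59 + brokerage 268.20 + delivery 1945.95 + duty 67896.85 = 74657.49
Landed cost = invoice 373476.82 + 74657.49 = 448134.31

Total landed cost: CAD 448134.31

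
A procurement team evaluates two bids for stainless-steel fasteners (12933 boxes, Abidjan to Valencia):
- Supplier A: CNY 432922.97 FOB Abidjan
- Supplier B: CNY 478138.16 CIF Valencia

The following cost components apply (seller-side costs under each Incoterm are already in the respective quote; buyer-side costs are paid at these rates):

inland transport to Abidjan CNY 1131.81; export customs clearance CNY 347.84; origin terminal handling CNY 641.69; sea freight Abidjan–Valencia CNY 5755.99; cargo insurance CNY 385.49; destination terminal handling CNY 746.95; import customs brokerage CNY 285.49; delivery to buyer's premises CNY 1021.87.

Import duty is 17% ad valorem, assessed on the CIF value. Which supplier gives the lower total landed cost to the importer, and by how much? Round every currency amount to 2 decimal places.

Supplier A is cheaper by CNY 45716.24

Supplier A (FOB):
CIF value = FOB price + freight + insurance = 432922.97 + 5755.99 + 385.49 = 439064.45
Import duty = 439064.45 × 17% = 74640.96
Buyer bears (A): 5755.99 + 385.49 + 746.95 + 285.49 + 1021.87 = 8195.79
Landed cost (A) = invoice 432922.97 + 8195.79 + duty 74640.96 = 515759.72
Supplier B (CIF):
The CIF price already equals the CIF value: 478138.16
Import duty = 478138.16 × 17% = 81283.49
Buyer bears (B): 746.95 + 285.49 + 1021.87 = 2054.31
Landed cost (B) = invoice 478138.16 + 2054.31 + duty 81283.49 = 561475.96
Difference = |515759.72 − 561475.96| = 45716.24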